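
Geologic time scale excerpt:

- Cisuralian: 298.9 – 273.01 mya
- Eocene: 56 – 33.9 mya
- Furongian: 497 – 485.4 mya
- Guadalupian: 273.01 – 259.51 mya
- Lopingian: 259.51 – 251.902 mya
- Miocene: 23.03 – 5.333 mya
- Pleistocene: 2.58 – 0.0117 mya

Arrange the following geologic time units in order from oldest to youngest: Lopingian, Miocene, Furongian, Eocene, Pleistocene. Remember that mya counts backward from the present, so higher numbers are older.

Furongian, then Lopingian, then Eocene, then Miocene, then Pleistocene

Sorting by start age (descending Ma, since larger Ma = older): Furongian start 497, Lopingian start 259.51, Eocene start 56, Miocene start 23.03, Pleistocene start 2.58.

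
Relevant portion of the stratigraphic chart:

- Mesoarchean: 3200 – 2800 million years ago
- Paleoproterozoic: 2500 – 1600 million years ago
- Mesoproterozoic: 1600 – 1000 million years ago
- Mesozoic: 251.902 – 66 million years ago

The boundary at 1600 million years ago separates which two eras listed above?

The Paleoproterozoic ends at 1600 million years ago and the Mesoproterozoic begins at 1600 million years ago, so they share that boundary.

Paleoproterozoic and Mesoproterozoic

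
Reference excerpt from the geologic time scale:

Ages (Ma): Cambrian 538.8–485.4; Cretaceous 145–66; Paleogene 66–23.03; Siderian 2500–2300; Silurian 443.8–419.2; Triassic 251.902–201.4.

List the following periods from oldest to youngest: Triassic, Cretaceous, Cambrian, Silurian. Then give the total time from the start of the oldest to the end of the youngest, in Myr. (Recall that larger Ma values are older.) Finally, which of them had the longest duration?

Start ages (Ma): Cambrian 538.8, Silurian 443.8, Triassic 251.902, Cretaceous 145.
Ordered oldest to youngest: Cambrian, Silurian, Triassic, Cretaceous.
Span = 538.8 − 66 = 472.8 Myr.
Durations: Triassic 50.502, Cretaceous 79, Cambrian 53.4, Silurian 24.6 → longest is Cretaceous (79 Myr).

Cambrian → Silurian → Triassic → Cretaceous; total span 472.8 Myr; longest is Cretaceous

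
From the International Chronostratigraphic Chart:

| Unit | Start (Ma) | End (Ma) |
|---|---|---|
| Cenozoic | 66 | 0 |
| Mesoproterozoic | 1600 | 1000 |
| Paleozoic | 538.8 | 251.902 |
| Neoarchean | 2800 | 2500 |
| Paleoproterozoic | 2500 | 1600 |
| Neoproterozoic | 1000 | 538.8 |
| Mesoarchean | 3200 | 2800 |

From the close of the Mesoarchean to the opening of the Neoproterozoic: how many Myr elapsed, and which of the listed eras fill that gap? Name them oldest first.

End of Mesoarchean = 2800 Ma; start of Neoproterozoic = 1000 Ma.
Gap = 2800 − 1000 = 1800 Myr.
Eras wholly inside 2800–1000 Ma: Neoarchean (2800–2500), Paleoproterozoic (2500–1600), Mesoproterozoic (1600–1000).

1800 million years; Neoarchean, Paleoproterozoic, Mesoproterozoic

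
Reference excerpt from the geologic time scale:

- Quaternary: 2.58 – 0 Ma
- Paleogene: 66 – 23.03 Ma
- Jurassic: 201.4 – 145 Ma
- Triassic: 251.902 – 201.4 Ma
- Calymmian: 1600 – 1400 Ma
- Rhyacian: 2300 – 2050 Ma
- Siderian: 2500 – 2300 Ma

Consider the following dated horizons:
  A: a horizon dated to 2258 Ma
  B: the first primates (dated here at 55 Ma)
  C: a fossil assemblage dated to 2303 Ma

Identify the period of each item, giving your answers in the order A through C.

Match each age against the start–end ranges in the excerpt: A = 2258 Ma → Rhyacian (2300–2050); B = 55 Ma → Paleogene (66–23.03); C = 2303 Ma → Siderian (2500–2300).

A — Rhyacian; B — Paleogene; C — Siderian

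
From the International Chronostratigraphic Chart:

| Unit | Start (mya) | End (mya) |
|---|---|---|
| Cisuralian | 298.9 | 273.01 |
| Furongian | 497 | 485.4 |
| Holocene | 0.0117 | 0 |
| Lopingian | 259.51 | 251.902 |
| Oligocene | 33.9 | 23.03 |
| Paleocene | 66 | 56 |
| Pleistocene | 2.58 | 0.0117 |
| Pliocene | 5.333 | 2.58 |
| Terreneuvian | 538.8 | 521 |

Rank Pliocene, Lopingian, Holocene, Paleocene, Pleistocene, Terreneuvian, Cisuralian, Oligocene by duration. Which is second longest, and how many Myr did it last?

Start − end for each: Pliocene 5.333 − 2.58 = 2.753; Lopingian 259.51 − 251.902 = 7.608; Holocene 0.0117 − 0 = 0.0117; Paleocene 66 − 56 = 10; Pleistocene 2.58 − 0.0117 = 2.5683; Terreneuvian 538.8 − 521 = 17.8; Cisuralian 298.9 − 273.01 = 25.89; Oligocene 33.9 − 23.03 = 10.87.
Ranking these from longest: Cisuralian > Terreneuvian > Oligocene > Paleocene > Lopingian > Pliocene > Pleistocene > Holocene.
Position 2 in that ranking is Terreneuvian, which lasted 17.8 Myr.

Terreneuvian, 17.8 million years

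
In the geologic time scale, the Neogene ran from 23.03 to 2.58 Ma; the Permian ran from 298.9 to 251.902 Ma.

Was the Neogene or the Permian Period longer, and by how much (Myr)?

Neogene: 23.03 − 2.58 = 20.45 Myr.
Permian: 298.9 − 251.902 = 46.998 Myr.
Difference: 46.998 − 20.45 = 26.548 Myr, so the Permian was longer.

Permian, by 26.548 million years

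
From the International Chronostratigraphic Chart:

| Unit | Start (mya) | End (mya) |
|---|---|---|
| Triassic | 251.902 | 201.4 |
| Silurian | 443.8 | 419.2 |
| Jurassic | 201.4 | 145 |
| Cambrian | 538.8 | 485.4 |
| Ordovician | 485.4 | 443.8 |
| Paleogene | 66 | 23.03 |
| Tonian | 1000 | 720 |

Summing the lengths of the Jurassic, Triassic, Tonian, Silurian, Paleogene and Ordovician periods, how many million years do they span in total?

496.072 million years

Each duration: Jurassic = 56.4; Triassic = 50.502; Tonian = 280; Silurian = 24.6; Paleogene = 42.97; Ordovician = 41.6.
Sum: 56.4 + 50.502 + 280 + 24.6 + 42.97 + 41.6 = 496.072 Myr.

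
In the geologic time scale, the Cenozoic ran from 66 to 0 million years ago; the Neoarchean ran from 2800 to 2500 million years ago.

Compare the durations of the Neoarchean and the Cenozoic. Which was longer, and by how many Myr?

Neoarchean, by 234 million years

Neoarchean: 2800 − 2500 = 300 Myr.
Cenozoic: 66 − 0 = 66 Myr.
Difference: 300 − 66 = 234 Myr, so the Neoarchean was longer.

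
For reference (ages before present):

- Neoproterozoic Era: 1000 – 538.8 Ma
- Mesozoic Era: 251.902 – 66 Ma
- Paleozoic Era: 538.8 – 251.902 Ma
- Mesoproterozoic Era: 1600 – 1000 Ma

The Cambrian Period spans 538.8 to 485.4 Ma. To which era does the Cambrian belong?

The Cambrian (538.8–485.4 Ma) lies entirely within 538.8–251.902 Ma, the Paleozoic Era.

Paleozoic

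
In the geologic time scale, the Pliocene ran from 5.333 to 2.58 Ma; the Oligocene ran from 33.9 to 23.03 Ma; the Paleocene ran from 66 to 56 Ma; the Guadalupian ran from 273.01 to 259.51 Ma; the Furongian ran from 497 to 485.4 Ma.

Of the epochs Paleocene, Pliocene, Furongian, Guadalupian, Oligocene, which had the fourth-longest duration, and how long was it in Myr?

Start − end for each: Paleocene 66 − 56 = 10; Pliocene 5.333 − 2.58 = 2.753; Furongian 497 − 485.4 = 11.6; Guadalupian 273.01 − 259.51 = 13.5; Oligocene 33.9 − 23.03 = 10.87.
Ranking these from longest: Guadalupian > Furongian > Oligocene > Paleocene > Pliocene.
Position 4 in that ranking is Paleocene, which lasted 10 Myr.

Paleocene, 10 million years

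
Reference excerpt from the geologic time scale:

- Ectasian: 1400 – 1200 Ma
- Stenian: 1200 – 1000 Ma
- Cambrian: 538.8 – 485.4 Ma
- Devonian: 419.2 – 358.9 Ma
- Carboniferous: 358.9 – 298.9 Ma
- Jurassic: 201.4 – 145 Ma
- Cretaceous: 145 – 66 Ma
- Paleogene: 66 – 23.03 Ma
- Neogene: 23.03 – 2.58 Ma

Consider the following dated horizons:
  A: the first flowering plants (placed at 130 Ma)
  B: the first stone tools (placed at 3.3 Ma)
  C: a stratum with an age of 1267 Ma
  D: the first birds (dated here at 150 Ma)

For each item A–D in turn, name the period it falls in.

A — Cretaceous; B — Neogene; C — Ectasian; D — Jurassic

Match each age against the start–end ranges in the excerpt: A = 130 Ma → Cretaceous (145–66); B = 3.3 Ma → Neogene (23.03–2.58); C = 1267 Ma → Ectasian (1400–1200); D = 150 Ma → Jurassic (201.4–145).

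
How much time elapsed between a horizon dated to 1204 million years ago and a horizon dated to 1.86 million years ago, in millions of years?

1204 − 1.86 = 1202.14 million years.

1202.14 million years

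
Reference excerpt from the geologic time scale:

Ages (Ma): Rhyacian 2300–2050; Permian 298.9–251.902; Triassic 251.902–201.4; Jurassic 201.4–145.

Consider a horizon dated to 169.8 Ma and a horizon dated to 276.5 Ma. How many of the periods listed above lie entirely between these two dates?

1

276.5 Ma sits inside the Permian (298.9–251.902) and 169.8 Ma inside the Jurassic (201.4–145); neither of those is wholly between the two dates.
The listed periods lying completely between them are Triassic — 1 in all.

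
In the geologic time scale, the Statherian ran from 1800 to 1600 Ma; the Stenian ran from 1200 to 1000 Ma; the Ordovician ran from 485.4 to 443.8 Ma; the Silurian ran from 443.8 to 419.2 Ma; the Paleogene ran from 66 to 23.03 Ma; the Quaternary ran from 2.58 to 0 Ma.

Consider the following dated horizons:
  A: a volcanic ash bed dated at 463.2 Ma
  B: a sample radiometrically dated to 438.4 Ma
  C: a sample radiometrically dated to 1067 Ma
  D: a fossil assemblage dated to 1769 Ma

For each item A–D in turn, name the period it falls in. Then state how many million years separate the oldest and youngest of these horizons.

Match each age against the start–end ranges in the excerpt: A = 463.2 Ma → Ordovician (485.4–443.8); B = 438.4 Ma → Silurian (443.8–419.2); C = 1067 Ma → Stenian (1200–1000); D = 1769 Ma → Statherian (1800–1600).
The largest age is 1769 Ma and the smallest is 438.4 Ma; their difference is 1330.6 Myr.

A — Ordovician; B — Silurian; C — Stenian; D — Statherian; span 1330.6 million years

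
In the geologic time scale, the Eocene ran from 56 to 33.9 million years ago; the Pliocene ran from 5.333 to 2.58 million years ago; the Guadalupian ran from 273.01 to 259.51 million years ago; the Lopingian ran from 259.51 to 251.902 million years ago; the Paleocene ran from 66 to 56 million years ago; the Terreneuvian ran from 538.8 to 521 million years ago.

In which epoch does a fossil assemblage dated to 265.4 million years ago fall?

265.4 Ma lies between 273.01 and 259.51 Ma, so it falls in the Guadalupian.

Guadalupian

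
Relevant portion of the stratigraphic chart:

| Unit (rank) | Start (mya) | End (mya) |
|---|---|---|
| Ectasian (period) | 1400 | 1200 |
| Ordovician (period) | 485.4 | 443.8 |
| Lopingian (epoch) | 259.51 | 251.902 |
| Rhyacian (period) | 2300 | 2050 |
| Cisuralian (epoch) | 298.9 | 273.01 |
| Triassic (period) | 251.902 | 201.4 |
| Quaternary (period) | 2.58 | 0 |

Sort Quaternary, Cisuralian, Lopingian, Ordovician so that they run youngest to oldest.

Quaternary, then Lopingian, then Cisuralian, then Ordovician

Read off each span (Ma): Quaternary 2.58–0; Cisuralian 298.9–273.01; Lopingian 259.51–251.902; Ordovician 485.4–443.8.
Larger Ma is older, so oldest→youngest is Ordovician, Cisuralian, Lopingian, Quaternary; reverse it for youngest→oldest.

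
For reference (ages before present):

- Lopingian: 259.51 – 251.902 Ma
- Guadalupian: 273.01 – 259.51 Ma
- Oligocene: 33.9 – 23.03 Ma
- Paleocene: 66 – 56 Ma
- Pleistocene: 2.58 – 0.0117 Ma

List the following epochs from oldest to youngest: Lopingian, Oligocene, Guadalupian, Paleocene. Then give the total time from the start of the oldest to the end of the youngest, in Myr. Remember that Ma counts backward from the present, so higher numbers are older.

Start ages (Ma): Guadalupian 273.01, Lopingian 259.51, Paleocene 66, Oligocene 33.9.
Ordered oldest to youngest: Guadalupian, Lopingian, Paleocene, Oligocene.
Span = 273.01 − 23.03 = 249.98 Myr.

Guadalupian → Lopingian → Paleocene → Oligocene; total span 249.98 Myr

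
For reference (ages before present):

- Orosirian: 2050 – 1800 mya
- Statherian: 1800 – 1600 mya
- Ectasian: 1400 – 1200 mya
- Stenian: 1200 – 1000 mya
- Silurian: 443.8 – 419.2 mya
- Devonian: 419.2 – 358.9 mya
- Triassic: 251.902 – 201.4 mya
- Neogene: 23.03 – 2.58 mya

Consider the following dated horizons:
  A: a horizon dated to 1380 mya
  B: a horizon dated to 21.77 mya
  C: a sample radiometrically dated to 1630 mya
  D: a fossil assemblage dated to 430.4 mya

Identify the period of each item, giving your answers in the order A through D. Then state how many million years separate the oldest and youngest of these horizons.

Match each age against the start–end ranges in the excerpt: A = 1380 Ma → Ectasian (1400–1200); B = 21.77 Ma → Neogene (23.03–2.58); C = 1630 Ma → Statherian (1800–1600); D = 430.4 Ma → Silurian (443.8–419.2).
The largest age is 1630 Ma and the smallest is 21.77 Ma; their difference is 1608.23 Myr.

A — Ectasian; B — Neogene; C — Statherian; D — Silurian; span 1608.23 million years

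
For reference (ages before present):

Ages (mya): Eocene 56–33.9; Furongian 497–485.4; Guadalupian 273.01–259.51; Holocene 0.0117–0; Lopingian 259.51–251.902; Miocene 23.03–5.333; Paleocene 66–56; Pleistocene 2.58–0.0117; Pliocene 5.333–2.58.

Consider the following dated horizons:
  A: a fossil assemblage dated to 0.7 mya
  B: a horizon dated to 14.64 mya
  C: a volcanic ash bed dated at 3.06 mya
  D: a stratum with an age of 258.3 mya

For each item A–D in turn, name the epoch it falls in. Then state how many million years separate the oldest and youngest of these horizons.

A — Pleistocene; B — Miocene; C — Pliocene; D — Lopingian; span 257.6 million years

Match each age against the start–end ranges in the excerpt: A = 0.7 Ma → Pleistocene (2.58–0.0117); B = 14.64 Ma → Miocene (23.03–5.333); C = 3.06 Ma → Pliocene (5.333–2.58); D = 258.3 Ma → Lopingian (259.51–251.902).
The largest age is 258.3 Ma and the smallest is 0.7 Ma; their difference is 257.6 Myr.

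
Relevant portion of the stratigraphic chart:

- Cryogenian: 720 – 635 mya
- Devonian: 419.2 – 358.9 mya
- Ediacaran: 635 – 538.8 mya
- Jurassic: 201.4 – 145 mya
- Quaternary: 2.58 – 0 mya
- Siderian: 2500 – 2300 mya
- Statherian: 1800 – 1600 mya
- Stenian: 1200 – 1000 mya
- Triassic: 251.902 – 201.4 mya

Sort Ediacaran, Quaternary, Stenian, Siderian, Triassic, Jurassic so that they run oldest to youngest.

Read off each span (Ma): Ediacaran 635–538.8; Quaternary 2.58–0; Stenian 1200–1000; Siderian 2500–2300; Triassic 251.902–201.4; Jurassic 201.4–145.
Larger Ma is older, so oldest→youngest is Siderian, Stenian, Ediacaran, Triassic, Jurassic, Quaternary.

Siderian, Stenian, Ediacaran, Triassic, Jurassic, Quaternary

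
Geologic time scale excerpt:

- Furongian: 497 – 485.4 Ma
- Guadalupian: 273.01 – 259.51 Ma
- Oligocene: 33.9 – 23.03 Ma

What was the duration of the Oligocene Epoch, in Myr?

33.9 − 23.03 = 10.87 million years.

10.87 million years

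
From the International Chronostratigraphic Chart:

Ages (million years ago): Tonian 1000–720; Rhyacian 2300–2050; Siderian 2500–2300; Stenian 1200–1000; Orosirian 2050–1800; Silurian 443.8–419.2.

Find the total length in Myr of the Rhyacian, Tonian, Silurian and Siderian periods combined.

Each duration: Rhyacian = 250; Tonian = 280; Silurian = 24.6; Siderian = 200.
Sum: 250 + 280 + 24.6 + 200 = 754.6 Myr.

754.6 million years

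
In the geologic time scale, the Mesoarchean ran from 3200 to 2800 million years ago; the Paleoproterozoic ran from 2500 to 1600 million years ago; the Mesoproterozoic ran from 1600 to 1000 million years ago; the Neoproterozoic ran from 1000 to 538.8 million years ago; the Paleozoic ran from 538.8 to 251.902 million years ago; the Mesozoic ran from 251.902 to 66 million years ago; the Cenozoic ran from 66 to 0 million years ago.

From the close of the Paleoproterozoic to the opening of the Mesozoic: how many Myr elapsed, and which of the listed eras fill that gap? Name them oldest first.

1348.098 million years; Mesoproterozoic, Neoproterozoic, Paleozoic

The Paleoproterozoic closes at 1600 Ma and the Mesozoic opens at 251.902 Ma, so the interval is 1600 − 251.902 = 1348.098 Myr.
An era fits inside if it starts at or after 1600 Ma and ends at or before 251.902 Ma; oldest first that gives Mesoproterozoic, Neoproterozoic, Paleozoic.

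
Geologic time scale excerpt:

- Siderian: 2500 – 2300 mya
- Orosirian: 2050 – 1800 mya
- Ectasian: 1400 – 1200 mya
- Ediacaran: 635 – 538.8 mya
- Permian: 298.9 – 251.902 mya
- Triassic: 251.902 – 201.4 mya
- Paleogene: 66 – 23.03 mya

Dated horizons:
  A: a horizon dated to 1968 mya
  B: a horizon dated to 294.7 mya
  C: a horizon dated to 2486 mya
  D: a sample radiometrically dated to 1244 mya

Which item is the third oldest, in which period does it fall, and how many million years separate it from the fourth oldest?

Sorted oldest-first by Ma: C (2486), A (1968), D (1244), B (294.7).
The third oldest is D at 1244 Ma, which lies in 1400–1200 Ma: the Ectasian.
The fourth oldest is B at 294.7 Ma; separation = |1244 − 294.7| = 949.3 Myr.

D, in the Ectasian; 949.3 million years to B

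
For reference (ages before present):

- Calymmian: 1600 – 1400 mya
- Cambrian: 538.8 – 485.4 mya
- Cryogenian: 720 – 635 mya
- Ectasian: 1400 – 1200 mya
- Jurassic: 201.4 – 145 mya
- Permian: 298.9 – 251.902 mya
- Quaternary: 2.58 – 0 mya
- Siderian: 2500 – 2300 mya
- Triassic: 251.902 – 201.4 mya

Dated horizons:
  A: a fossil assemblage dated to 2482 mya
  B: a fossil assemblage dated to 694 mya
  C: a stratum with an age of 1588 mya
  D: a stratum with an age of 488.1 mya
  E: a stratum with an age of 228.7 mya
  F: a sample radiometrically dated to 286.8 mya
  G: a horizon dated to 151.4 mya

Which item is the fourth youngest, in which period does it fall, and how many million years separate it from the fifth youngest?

D, in the Cambrian; 205.9 million years to B

Smaller Ma means younger, so youngest first: G 151.4 < E 228.7 < F 286.8 < D 488.1 < B 694 < C 1588 < A 2482.
Counting 4 along gives D (488.1 Ma); the excerpt puts that inside the Cambrian, 538.8–485.4 Ma.
Next in line is B (694 Ma), and 694 − 488.1 = 205.9 Myr.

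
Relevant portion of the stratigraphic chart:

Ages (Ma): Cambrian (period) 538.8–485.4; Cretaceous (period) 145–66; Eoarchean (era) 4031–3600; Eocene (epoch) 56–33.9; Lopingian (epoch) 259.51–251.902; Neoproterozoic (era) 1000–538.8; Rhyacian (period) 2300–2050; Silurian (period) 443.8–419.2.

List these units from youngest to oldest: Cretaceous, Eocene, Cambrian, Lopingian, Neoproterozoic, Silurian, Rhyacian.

Eocene, then Cretaceous, then Lopingian, then Silurian, then Cambrian, then Neoproterozoic, then Rhyacian

Read off each span (Ma): Cretaceous 145–66; Eocene 56–33.9; Cambrian 538.8–485.4; Lopingian 259.51–251.902; Neoproterozoic 1000–538.8; Silurian 443.8–419.2; Rhyacian 2300–2050.
Larger Ma is older, so oldest→youngest is Rhyacian, Neoproterozoic, Cambrian, Silurian, Lopingian, Cretaceous, Eocene; reverse it for youngest→oldest.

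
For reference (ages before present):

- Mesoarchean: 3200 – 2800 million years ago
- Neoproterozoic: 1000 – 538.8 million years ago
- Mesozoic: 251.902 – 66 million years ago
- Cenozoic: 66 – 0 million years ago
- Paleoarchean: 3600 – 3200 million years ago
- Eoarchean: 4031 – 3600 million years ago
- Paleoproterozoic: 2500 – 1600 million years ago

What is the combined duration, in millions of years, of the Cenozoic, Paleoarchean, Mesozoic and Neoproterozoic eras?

Each duration: Cenozoic = 66; Paleoarchean = 400; Mesozoic = 185.902; Neoproterozoic = 461.2.
Sum: 66 + 400 + 185.902 + 461.2 = 1113.102 Myr.

1113.102 million years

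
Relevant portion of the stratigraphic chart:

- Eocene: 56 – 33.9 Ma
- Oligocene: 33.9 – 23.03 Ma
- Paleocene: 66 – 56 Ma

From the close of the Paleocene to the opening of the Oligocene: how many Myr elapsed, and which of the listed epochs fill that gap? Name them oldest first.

22.1 million years; Eocene

End of Paleocene = 56 Ma; start of Oligocene = 33.9 Ma.
Gap = 56 − 33.9 = 22.1 Myr.
Epochs wholly inside 56–33.9 Ma: Eocene (56–33.9).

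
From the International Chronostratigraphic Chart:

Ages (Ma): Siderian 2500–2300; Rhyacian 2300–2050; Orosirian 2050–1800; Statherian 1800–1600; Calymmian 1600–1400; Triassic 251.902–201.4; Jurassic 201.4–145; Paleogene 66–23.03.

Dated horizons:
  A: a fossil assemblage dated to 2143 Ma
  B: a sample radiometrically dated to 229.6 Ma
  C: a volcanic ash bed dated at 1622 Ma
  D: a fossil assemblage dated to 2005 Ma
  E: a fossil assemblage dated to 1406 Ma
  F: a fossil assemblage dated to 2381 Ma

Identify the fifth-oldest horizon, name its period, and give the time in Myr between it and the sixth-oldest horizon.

E, in the Calymmian; 1176.4 million years to B

Sorted oldest-first by Ma: F (2381), A (2143), D (2005), C (1622), E (1406), B (229.6).
The fifth oldest is E at 1406 Ma, which lies in 1600–1400 Ma: the Calymmian.
The sixth oldest is B at 229.6 Ma; separation = |1406 − 229.6| = 1176.4 Myr.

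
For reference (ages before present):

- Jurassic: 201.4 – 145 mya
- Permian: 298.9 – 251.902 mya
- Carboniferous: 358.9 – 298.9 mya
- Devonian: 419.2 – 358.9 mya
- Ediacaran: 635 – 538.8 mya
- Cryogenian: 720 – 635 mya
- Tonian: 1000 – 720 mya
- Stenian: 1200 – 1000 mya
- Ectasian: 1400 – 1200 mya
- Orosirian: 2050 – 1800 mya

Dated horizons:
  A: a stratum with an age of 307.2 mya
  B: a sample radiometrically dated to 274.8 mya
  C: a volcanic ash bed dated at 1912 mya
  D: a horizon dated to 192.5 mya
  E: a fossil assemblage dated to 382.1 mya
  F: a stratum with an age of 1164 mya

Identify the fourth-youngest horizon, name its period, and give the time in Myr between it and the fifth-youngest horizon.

E, in the Devonian; 781.9 million years to F

Sorted youngest-first by Ma: D (192.5), B (274.8), A (307.2), E (382.1), F (1164), C (1912).
The fourth youngest is E at 382.1 Ma, which lies in 419.2–358.9 Ma: the Devonian.
The fifth youngest is F at 1164 Ma; separation = |382.1 − 1164| = 781.9 Myr.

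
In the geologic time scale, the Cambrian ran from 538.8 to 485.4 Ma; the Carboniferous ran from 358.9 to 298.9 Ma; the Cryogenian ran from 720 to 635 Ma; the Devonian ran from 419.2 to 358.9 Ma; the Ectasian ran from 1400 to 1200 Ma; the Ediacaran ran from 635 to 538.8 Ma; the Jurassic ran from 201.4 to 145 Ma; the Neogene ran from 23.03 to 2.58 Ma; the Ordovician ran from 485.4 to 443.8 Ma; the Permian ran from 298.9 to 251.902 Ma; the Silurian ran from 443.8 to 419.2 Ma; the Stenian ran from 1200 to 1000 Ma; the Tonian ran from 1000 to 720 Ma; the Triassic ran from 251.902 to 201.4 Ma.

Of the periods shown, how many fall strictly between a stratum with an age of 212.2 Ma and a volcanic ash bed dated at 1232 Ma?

10

The older date is 1232 Ma and the younger is 212.2 Ma.
Periods with start < 1232 and end > 212.2 Ma: Stenian (1200–1000), Tonian (1000–720), Cryogenian (720–635), Ediacaran (635–538.8), Cambrian (538.8–485.4), Ordovician (485.4–443.8), Silurian (443.8–419.2), Devonian (419.2–358.9), Carboniferous (358.9–298.9), Permian (298.9–251.902).
That is 10 complete periods.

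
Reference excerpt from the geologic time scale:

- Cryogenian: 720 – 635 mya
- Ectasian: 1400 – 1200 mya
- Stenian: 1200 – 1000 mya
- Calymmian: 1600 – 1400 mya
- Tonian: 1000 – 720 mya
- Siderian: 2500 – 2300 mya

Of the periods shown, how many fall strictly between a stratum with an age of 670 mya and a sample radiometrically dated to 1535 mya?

3

The older date is 1535 Ma and the younger is 670 Ma.
Periods with start < 1535 and end > 670 Ma: Ectasian (1400–1200), Stenian (1200–1000), Tonian (1000–720).
That is 3 complete periods.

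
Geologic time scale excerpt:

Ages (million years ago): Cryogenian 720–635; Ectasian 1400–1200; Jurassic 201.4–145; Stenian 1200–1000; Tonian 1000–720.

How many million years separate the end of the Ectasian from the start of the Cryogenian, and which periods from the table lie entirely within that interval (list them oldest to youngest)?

480 million years; Stenian, Tonian

End of Ectasian = 1200 Ma; start of Cryogenian = 720 Ma.
Gap = 1200 − 720 = 480 Myr.
Periods wholly inside 1200–720 Ma: Stenian (1200–1000), Tonian (1000–720).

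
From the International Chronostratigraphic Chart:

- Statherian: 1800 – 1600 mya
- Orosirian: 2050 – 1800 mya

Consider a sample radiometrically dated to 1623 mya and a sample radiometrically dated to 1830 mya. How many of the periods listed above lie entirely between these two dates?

The older date is 1830 Ma and the younger is 1623 Ma.
No period both begins after 1830 Ma and ends before 1623 Ma, so the count is 0.

0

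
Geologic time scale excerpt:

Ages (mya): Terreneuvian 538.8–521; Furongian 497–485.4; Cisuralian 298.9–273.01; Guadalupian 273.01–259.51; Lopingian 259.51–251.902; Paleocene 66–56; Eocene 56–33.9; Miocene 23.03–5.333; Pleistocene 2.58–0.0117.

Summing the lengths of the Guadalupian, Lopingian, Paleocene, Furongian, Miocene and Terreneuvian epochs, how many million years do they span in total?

78.205 million years

Each duration: Guadalupian = 13.5; Lopingian = 7.608; Paleocene = 10; Furongian = 11.6; Miocene = 17.697; Terreneuvian = 17.8.
Sum: 13.5 + 7.608 + 10 + 11.6 + 17.697 + 17.8 = 78.205 Myr.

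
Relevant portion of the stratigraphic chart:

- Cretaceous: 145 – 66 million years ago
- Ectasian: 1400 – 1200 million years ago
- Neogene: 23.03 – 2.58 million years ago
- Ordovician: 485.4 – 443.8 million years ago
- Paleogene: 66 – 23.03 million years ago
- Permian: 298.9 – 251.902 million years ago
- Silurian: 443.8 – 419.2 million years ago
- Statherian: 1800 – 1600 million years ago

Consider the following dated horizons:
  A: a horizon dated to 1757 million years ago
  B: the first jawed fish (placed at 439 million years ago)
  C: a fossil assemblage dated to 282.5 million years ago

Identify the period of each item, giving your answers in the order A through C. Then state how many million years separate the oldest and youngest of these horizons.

Match each age against the start–end ranges in the excerpt: A = 1757 Ma → Statherian (1800–1600); B = 439 Ma → Silurian (443.8–419.2); C = 282.5 Ma → Permian (298.9–251.902).
The largest age is 1757 Ma and the smallest is 282.5 Ma; their difference is 1474.5 Myr.

A — Statherian; B — Silurian; C — Permian; span 1474.5 million years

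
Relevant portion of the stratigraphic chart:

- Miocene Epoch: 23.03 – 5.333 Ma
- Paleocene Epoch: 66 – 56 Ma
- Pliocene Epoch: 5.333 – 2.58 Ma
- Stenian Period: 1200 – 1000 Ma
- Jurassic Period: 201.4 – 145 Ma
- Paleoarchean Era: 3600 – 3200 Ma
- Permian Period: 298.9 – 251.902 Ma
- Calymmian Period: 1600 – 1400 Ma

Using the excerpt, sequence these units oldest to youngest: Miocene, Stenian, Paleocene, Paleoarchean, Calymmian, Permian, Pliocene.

Paleoarchean → Calymmian → Stenian → Permian → Paleocene → Miocene → Pliocene

Sorting by start age (descending Ma, since larger Ma = older): Paleoarchean start 3600, Calymmian start 1600, Stenian start 1200, Permian start 298.9, Paleocene start 66, Miocene start 23.03, Pliocene start 5.333.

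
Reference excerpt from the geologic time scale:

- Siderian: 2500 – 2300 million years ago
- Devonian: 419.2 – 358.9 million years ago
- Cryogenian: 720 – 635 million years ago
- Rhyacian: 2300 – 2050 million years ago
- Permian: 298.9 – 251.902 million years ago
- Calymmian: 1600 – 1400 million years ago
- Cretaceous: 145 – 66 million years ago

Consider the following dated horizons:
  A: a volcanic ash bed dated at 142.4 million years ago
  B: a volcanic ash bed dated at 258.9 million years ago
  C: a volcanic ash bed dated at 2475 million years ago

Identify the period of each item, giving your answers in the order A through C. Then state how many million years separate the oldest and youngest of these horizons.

A — Cretaceous; B — Permian; C — Siderian; span 2332.6 million years

A: 142.4 Ma lies in 145–66 Ma, so Cretaceous.
B: 258.9 Ma lies in 298.9–251.902 Ma, so Permian.
C: 2475 Ma lies in 2500–2300 Ma, so Siderian.
Oldest = 2475 Ma, youngest = 142.4 Ma → span 2332.6 Myr.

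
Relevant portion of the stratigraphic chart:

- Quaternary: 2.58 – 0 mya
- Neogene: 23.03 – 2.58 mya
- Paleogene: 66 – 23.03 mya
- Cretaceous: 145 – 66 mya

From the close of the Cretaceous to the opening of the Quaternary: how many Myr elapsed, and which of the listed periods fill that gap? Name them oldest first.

63.42 million years; Paleogene, Neogene

The Cretaceous closes at 66 Ma and the Quaternary opens at 2.58 Ma, so the interval is 66 − 2.58 = 63.42 Myr.
A period fits inside if it starts at or after 66 Ma and ends at or before 2.58 Ma; oldest first that gives Paleogene, Neogene.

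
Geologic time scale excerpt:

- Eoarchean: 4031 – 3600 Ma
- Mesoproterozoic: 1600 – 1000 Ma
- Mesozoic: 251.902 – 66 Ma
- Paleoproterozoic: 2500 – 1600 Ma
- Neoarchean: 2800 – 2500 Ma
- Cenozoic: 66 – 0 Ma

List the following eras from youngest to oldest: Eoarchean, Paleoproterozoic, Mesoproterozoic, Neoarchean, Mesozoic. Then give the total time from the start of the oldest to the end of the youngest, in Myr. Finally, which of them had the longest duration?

Mesozoic, Mesoproterozoic, Paleoproterozoic, Neoarchean, Eoarchean; total span 3965 Myr; longest is Paleoproterozoic

Start ages (Ma): Eoarchean 4031, Neoarchean 2800, Paleoproterozoic 2500, Mesoproterozoic 1600, Mesozoic 251.902.
Ordered youngest to oldest: Mesozoic, Mesoproterozoic, Paleoproterozoic, Neoarchean, Eoarchean.
Span = 4031 − 66 = 3965 Myr.
Durations: Mesozoic 185.902, Mesoproterozoic 600, Neoarchean 300, Eoarchean 431, Paleoproterozoic 900 → longest is Paleoproterozoic (900 Myr).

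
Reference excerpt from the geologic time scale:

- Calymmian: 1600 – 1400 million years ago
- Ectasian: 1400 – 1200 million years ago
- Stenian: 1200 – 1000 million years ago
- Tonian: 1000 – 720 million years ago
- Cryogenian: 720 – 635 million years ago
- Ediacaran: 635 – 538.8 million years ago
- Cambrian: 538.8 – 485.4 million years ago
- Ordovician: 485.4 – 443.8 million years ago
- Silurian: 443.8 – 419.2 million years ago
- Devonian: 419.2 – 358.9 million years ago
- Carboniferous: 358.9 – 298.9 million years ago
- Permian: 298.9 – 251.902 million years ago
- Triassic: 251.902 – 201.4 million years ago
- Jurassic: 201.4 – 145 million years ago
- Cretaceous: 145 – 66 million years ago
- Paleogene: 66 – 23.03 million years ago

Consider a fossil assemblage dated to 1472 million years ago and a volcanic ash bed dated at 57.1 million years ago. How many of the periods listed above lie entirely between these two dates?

1472 Ma sits inside the Calymmian (1600–1400) and 57.1 Ma inside the Paleogene (66–23.03); neither of those is wholly between the two dates.
The listed periods lying completely between them are Ectasian, Stenian, Tonian, Cryogenian, Ediacaran, Cambrian, Ordovician, Silurian, Devonian, Carboniferous, Permian, Triassic, Jurassic, Cretaceous — 14 in all.

14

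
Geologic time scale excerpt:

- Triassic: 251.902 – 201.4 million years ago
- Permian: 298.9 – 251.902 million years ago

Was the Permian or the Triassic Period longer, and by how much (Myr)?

Triassic, by 3.504 million years

Permian: 298.9 − 251.902 = 46.998 Myr.
Triassic: 251.902 − 201.4 = 50.502 Myr.
Difference: 50.502 − 46.998 = 3.504 Myr, so the Triassic was longer.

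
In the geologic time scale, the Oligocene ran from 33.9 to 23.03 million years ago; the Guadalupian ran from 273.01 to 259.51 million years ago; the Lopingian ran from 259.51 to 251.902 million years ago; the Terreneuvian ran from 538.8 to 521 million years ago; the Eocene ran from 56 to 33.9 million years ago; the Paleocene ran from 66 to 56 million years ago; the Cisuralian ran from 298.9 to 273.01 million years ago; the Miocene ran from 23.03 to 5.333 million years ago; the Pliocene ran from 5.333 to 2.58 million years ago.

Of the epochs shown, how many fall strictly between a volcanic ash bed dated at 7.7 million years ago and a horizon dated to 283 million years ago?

5

The older date is 283 Ma and the younger is 7.7 Ma.
Epochs with start < 283 and end > 7.7 Ma: Guadalupian (273.01–259.51), Lopingian (259.51–251.902), Paleocene (66–56), Eocene (56–33.9), Oligocene (33.9–23.03).
That is 5 complete epochs.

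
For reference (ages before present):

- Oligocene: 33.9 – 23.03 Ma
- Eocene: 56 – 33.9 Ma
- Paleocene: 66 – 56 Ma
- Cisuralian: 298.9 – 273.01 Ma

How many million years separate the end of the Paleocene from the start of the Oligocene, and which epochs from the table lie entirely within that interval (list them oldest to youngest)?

22.1 million years; Eocene

The Paleocene closes at 56 Ma and the Oligocene opens at 33.9 Ma, so the interval is 56 − 33.9 = 22.1 Myr.
An epoch fits inside if it starts at or after 56 Ma and ends at or before 33.9 Ma; oldest first that gives Eocene.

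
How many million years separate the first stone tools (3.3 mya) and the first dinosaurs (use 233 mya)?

233 − 3.3 = 229.7 million years.

229.7 million years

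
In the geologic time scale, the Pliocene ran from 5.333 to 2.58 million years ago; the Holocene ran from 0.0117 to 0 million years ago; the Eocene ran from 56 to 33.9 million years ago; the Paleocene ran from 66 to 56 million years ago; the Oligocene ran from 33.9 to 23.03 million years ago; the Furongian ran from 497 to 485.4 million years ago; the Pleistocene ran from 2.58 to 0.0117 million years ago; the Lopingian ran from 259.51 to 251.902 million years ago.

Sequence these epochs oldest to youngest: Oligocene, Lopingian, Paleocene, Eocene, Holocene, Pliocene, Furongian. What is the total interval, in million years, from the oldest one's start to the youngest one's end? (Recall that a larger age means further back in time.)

Start ages (Ma): Furongian 497, Lopingian 259.51, Paleocene 66, Eocene 56, Oligocene 33.9, Pliocene 5.333, Holocene 0.0117.
Ordered oldest to youngest: Furongian, Lopingian, Paleocene, Eocene, Oligocene, Pliocene, Holocene.
Span = 497 − 0 = 497 Myr.

Furongian → Lopingian → Paleocene → Eocene → Oligocene → Pliocene → Holocene; total span 497 Myr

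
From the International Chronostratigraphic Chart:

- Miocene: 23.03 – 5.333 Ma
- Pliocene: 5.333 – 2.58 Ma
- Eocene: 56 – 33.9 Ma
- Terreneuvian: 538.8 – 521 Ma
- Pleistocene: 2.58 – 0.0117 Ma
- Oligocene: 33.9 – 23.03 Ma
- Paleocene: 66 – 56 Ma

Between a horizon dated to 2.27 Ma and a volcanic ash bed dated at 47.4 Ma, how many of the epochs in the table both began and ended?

3

47.4 Ma sits inside the Eocene (56–33.9) and 2.27 Ma inside the Pleistocene (2.58–0.0117); neither of those is wholly between the two dates.
The listed epochs lying completely between them are Oligocene, Miocene, Pliocene — 3 in all.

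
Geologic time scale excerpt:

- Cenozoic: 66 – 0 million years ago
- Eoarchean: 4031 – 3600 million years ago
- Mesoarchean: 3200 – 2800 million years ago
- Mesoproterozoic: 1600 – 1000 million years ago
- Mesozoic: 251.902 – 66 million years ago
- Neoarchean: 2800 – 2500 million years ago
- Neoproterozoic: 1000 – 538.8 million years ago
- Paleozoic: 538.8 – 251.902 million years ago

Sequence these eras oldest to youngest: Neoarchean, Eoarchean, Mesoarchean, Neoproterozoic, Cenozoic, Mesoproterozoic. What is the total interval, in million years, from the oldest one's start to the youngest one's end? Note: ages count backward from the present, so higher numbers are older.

Eoarchean, Mesoarchean, Neoarchean, Mesoproterozoic, Neoproterozoic, Cenozoic; total span 4031 Myr

Start ages (Ma): Eoarchean 4031, Mesoarchean 3200, Neoarchean 2800, Mesoproterozoic 1600, Neoproterozoic 1000, Cenozoic 66.
Ordered oldest to youngest: Eoarchean, Mesoarchean, Neoarchean, Mesoproterozoic, Neoproterozoic, Cenozoic.
Span = 4031 − 0 = 4031 Myr.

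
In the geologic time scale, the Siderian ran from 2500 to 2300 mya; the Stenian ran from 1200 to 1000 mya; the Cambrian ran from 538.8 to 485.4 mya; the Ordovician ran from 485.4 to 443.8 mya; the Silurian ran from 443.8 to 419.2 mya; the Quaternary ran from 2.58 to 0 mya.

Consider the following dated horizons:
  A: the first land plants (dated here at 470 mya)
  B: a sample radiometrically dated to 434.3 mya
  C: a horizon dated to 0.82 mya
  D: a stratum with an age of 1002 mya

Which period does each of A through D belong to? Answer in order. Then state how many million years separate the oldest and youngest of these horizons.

A — Ordovician; B — Silurian; C — Quaternary; D — Stenian; span 1001.18 million years

Match each age against the start–end ranges in the excerpt: A = 470 Ma → Ordovician (485.4–443.8); B = 434.3 Ma → Silurian (443.8–419.2); C = 0.82 Ma → Quaternary (2.58–0); D = 1002 Ma → Stenian (1200–1000).
The largest age is 1002 Ma and the smallest is 0.82 Ma; their difference is 1001.18 Myr.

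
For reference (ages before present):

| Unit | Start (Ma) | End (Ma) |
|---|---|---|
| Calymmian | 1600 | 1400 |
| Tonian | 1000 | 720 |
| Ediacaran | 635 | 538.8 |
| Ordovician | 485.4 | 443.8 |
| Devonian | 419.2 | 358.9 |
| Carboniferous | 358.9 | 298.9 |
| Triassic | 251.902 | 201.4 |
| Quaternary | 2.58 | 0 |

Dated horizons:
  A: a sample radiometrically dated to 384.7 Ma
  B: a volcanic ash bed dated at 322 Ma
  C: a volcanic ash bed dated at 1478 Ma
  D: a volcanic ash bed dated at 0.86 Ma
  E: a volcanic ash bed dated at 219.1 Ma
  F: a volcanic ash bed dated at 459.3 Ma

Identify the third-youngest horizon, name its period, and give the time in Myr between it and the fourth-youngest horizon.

Smaller Ma means younger, so youngest first: D 0.86 < E 219.1 < B 322 < A 384.7 < F 459.3 < C 1478.
Counting 3 along gives B (322 Ma); the excerpt puts that inside the Carboniferous, 358.9–298.9 Ma.
Next in line is A (384.7 Ma), and 384.7 − 322 = 62.7 Myr.

B, in the Carboniferous; 62.7 million years to A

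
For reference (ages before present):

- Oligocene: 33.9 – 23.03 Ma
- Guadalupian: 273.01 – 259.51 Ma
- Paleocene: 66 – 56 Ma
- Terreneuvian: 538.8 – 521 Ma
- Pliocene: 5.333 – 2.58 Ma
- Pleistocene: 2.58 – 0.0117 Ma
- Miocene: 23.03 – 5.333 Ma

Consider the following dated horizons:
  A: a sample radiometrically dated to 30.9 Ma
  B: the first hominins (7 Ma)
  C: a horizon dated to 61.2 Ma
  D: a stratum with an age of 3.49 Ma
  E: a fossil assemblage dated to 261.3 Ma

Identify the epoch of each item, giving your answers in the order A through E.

Match each age against the start–end ranges in the excerpt: A = 30.9 Ma → Oligocene (33.9–23.03); B = 7 Ma → Miocene (23.03–5.333); C = 61.2 Ma → Paleocene (66–56); D = 3.49 Ma → Pliocene (5.333–2.58); E = 261.3 Ma → Guadalupian (273.01–259.51).

A — Oligocene; B — Miocene; C — Paleocene; D — Pliocene; E — Guadalupian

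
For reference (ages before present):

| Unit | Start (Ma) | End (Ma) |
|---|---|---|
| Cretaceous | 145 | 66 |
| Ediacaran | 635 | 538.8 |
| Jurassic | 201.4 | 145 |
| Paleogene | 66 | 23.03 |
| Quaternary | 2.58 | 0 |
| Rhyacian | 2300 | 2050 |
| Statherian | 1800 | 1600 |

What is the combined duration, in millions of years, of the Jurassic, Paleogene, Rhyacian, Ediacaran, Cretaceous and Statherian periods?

724.57 million years

Each duration: Jurassic = 56.4; Paleogene = 42.97; Rhyacian = 250; Ediacaran = 96.2; Cretaceous = 79; Statherian = 200.
Sum: 56.4 + 42.97 + 250 + 96.2 + 79 + 200 = 724.57 Myr.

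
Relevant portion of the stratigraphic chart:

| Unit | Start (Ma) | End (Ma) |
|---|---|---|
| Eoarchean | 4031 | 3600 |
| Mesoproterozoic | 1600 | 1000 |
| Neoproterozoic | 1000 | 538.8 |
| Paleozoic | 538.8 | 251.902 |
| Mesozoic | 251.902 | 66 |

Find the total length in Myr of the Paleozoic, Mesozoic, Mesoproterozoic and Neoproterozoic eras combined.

Each duration: Paleozoic = 286.898; Mesozoic = 185.902; Mesoproterozoic = 600; Neoproterozoic = 461.2.
Sum: 286.898 + 185.902 + 600 + 461.2 = 1534 Myr.

1534 million years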